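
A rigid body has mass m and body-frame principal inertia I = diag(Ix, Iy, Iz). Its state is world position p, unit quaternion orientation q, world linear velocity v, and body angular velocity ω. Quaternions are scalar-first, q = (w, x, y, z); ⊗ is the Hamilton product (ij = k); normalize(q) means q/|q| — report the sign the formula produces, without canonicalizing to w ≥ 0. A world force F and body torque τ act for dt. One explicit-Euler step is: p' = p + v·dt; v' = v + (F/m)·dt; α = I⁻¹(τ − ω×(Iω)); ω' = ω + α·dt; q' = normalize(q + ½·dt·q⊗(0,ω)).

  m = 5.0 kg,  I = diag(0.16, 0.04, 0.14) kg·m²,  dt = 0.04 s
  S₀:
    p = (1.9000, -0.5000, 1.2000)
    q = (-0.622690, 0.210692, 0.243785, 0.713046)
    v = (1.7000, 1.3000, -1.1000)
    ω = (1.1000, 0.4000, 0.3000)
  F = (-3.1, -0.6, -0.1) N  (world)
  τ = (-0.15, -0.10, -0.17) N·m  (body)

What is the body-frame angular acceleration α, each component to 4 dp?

gyro term ω×Iω = (0.0120, 0.0066, -0.0528)
angular accel α = (-1.0125, -2.6650, -0.8371)

α = (-1.0125, -2.6650, -0.8371)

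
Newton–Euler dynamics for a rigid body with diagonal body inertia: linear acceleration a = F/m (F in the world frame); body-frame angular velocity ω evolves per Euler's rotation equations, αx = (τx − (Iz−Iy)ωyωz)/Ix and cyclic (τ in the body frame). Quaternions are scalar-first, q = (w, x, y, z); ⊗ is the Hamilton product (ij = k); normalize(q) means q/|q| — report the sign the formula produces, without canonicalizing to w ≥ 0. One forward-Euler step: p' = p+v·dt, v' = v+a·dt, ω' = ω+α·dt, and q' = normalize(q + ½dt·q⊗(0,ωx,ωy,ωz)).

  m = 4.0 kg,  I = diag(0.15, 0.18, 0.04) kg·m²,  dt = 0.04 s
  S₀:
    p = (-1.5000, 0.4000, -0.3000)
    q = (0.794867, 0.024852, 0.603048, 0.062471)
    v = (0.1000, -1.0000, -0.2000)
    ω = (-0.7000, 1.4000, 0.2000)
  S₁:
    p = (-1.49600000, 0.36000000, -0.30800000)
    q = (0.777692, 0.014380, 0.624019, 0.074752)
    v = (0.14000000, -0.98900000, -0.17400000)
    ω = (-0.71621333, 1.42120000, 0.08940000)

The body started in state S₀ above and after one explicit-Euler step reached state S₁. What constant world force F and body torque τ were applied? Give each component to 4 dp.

F = (4.0000, 1.1000, 2.6000)
τ = (-0.1000, 0.0800, -0.1400)

Δω = ω₁−ω₀ = (-0.01621333, 0.02120000, -0.11060000)
applied torque τ = (-0.1000, 0.0800, -0.1400)
Δv = v₁−v₀ = (0.04000000, 0.01100000, 0.02600000)
applied force F = (4.0000, 1.1000, 2.6000)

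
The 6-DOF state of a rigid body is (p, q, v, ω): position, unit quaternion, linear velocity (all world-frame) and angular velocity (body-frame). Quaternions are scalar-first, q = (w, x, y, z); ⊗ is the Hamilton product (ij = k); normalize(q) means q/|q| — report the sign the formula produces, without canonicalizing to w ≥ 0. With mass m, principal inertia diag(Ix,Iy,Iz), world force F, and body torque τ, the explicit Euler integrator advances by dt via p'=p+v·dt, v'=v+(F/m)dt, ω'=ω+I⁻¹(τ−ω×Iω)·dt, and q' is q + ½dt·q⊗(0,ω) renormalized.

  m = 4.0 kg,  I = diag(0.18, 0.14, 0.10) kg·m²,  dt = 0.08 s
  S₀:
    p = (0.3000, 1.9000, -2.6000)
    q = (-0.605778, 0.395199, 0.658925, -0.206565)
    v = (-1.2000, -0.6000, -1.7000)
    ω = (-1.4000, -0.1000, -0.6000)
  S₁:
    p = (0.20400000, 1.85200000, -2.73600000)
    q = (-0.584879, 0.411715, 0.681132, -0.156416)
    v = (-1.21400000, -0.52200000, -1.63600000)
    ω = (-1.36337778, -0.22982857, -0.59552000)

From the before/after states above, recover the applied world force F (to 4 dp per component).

v₁ − v₀ = (-0.01400000, 0.07800000, 0.06400000)
applied force F = (-0.7000, 3.9000, 3.2000)

F = (-0.7000, 3.9000, 3.2000)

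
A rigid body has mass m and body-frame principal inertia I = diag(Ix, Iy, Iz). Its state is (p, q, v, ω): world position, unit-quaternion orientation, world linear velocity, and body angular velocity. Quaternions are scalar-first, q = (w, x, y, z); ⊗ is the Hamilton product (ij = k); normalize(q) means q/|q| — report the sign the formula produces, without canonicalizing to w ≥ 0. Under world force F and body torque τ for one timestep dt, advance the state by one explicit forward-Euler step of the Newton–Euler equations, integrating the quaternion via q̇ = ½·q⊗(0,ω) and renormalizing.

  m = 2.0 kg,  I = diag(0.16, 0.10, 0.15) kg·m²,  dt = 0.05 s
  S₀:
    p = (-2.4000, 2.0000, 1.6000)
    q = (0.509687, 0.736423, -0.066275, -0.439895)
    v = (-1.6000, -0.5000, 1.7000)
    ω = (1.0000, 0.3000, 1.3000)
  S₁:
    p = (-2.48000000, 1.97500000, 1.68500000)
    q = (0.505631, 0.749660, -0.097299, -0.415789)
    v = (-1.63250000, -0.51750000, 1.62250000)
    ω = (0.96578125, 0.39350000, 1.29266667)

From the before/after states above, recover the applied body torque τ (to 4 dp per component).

Δω = ω₁−ω₀ = (-0.03421875, 0.09350000, -0.00733333)
τ = I·(Δω/dt) + ω₀×(Iω₀) = (-0.0900, 0.2000, -0.0400)

τ = (-0.0900, 0.2000, -0.0400)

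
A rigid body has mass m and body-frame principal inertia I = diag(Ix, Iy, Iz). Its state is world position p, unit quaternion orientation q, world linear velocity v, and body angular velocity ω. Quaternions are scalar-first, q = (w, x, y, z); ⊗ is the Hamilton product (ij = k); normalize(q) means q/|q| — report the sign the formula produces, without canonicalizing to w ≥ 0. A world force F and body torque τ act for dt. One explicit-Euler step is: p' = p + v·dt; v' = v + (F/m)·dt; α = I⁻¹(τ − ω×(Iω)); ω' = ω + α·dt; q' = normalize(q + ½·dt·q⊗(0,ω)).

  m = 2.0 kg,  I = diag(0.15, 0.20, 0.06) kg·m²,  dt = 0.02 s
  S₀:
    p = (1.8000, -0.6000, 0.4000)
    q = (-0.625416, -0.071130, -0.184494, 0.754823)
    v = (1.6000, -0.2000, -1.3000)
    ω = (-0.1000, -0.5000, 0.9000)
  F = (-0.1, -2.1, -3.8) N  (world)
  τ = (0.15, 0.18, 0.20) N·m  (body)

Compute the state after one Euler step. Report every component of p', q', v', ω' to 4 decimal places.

p' = (1.8320, -0.6040, 0.3740)
q' = (-0.6332, -0.0684, -0.1815, 0.7493)
v' = (1.5990, -0.2210, -1.3380)
ω' = (-0.0884, -0.4812, 0.9658)

p + v·dt = (1.8320, -0.6040, 0.3740)
v + (F/m)dt = (1.5990, -0.2210, -1.3380)
angular accel α = (0.5800, 0.9405, 3.2917)
ω' = ω + α·dt = (-0.0884, -0.4812, 0.9658)
Hamilton product q⊗(0,ω) = (-0.7787007, 0.2739085, 0.3012427, -0.5457588)
q' = normalize(q + ½dt·q⊗(0,ω)) = (-0.6332, -0.0684, -0.1815, 0.7493)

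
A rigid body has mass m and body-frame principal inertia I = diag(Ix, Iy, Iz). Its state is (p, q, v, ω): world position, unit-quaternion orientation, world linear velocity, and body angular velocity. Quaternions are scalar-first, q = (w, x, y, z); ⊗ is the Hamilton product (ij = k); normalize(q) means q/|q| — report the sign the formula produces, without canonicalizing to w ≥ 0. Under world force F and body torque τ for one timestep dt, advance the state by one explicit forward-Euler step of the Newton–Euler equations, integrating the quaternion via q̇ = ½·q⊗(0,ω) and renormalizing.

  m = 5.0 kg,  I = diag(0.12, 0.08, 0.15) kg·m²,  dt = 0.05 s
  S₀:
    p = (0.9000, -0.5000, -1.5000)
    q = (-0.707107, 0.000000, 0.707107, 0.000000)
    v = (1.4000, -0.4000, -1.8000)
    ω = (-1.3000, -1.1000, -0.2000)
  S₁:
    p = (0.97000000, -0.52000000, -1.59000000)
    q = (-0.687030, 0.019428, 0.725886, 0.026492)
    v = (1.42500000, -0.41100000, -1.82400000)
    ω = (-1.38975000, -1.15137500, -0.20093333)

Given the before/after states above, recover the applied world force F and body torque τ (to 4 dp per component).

F = (2.5000, -1.1000, -2.4000)
τ = (-0.2000, -0.0900, -0.0600)

rate change Δω = (-0.08975000, -0.05137500, -0.00093333)
precession coupling = (0.0154, -0.0078, -0.0572)
I·α + gyro = (-0.2000, -0.0900, -0.0600)
velocity change Δv = (0.02500000, -0.01100000, -0.02400000)
applied force F = (2.5000, -1.1000, -2.4000)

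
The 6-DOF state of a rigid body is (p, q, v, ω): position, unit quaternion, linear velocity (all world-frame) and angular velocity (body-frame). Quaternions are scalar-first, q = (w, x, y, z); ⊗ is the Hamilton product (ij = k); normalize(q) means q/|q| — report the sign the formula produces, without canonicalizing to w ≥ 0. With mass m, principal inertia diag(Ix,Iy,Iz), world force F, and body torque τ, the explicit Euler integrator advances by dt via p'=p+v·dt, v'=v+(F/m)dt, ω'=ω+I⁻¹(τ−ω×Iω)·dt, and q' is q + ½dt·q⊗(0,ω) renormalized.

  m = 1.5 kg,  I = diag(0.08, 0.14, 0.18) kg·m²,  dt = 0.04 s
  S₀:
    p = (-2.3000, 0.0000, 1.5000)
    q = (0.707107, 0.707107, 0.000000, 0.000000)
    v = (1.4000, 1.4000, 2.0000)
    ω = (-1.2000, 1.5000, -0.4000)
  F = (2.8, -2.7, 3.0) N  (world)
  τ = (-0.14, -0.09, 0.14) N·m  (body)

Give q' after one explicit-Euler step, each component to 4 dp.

2q̇ = q⊗(0,ω) = (0.8485284, -0.8485284, 1.3435033, 0.7778177)
q' = normalize(q + ½dt·q⊗(0,ω)) = (0.7235, 0.6896, 0.0268, 0.0155)

q' = (0.7235, 0.6896, 0.0268, 0.0155)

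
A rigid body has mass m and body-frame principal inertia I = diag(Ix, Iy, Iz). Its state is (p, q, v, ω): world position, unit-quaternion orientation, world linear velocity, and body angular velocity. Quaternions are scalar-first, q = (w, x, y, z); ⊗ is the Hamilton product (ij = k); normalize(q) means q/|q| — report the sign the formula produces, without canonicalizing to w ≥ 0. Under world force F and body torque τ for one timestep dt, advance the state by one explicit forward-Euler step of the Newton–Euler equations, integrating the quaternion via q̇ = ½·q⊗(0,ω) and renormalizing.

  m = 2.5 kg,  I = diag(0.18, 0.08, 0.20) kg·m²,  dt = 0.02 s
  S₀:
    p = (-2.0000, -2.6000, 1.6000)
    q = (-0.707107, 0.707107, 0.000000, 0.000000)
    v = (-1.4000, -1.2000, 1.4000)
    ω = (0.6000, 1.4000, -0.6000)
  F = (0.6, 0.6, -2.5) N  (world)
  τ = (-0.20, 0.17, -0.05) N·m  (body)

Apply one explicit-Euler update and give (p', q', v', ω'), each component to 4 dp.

p' = (-2.0280, -2.6240, 1.6280)
q' = (-0.7113, 0.7028, -0.0057, 0.0141)
v' = (-1.3952, -1.1952, 1.3800)
ω' = (0.5890, 1.4407, -0.5966)

a = F/m = (0.2400, 0.2400, -1.0000)
p + v·dt = (-2.0280, -2.6240, 1.6280)
v + (F/m)dt = (-1.3952, -1.1952, 1.3800)
gyro term ω×Iω = (-0.1008, 0.0072, -0.0840)
α = I⁻¹(τ − ω×Iω) = (-0.5511, 2.0350, 0.1700)
ω' = ω + α·dt = (0.5890, 1.4407, -0.5966)
q⊗(0,ω) = (-0.4242642, -0.4242642, -0.5656856, 1.4142140)
q + ½dt·q⊗(0,ω), renormalized = (-0.7113, 0.7028, -0.0057, 0.0141)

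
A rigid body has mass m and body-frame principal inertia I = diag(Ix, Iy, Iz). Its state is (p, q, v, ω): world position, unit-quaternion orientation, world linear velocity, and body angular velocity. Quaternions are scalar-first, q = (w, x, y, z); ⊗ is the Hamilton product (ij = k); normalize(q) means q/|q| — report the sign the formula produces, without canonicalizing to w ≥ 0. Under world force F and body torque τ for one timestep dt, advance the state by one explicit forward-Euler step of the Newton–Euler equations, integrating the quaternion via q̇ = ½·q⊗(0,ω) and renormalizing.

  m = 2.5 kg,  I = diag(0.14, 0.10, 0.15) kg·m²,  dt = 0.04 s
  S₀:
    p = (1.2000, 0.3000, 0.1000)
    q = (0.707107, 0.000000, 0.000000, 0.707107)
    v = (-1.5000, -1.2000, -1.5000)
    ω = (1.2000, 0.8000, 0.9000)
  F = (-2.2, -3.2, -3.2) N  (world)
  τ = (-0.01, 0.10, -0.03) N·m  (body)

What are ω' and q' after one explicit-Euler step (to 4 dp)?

ω' = (1.1869, 0.8443, 0.9022)
q' = (0.6940, 0.0057, 0.0283, 0.7194)

gyro term ω×Iω = (0.0360, -0.0108, -0.0384)
angular accel α = (-0.3286, 1.1080, 0.0560)
ω' = ω + α·dt = (1.1869, 0.8443, 0.9022)
q⊗(0,ω) = (-0.6363963, 0.2828428, 1.4142140, 0.6363963)
q' = normalize(q + ½dt·q⊗(0,ω)) = (0.6940, 0.0057, 0.0283, 0.7194)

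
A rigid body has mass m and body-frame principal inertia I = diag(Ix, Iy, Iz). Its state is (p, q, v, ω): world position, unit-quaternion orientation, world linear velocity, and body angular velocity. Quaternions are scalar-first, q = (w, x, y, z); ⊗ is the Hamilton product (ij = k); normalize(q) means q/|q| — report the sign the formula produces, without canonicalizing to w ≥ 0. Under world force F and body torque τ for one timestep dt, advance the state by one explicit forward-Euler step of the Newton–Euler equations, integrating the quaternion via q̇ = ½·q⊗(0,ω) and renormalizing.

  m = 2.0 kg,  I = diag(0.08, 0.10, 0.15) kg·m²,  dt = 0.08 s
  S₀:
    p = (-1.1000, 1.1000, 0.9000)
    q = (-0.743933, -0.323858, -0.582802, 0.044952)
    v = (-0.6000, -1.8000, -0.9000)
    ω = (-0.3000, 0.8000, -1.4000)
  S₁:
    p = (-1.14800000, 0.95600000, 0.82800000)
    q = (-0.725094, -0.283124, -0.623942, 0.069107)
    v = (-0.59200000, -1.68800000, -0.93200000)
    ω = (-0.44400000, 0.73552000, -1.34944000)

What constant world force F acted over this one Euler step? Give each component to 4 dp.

F = (0.2000, 2.8000, -0.8000)

v₁ − v₀ = (0.00800000, 0.11200000, -0.03200000)
applied force F = (0.2000, 2.8000, -0.8000)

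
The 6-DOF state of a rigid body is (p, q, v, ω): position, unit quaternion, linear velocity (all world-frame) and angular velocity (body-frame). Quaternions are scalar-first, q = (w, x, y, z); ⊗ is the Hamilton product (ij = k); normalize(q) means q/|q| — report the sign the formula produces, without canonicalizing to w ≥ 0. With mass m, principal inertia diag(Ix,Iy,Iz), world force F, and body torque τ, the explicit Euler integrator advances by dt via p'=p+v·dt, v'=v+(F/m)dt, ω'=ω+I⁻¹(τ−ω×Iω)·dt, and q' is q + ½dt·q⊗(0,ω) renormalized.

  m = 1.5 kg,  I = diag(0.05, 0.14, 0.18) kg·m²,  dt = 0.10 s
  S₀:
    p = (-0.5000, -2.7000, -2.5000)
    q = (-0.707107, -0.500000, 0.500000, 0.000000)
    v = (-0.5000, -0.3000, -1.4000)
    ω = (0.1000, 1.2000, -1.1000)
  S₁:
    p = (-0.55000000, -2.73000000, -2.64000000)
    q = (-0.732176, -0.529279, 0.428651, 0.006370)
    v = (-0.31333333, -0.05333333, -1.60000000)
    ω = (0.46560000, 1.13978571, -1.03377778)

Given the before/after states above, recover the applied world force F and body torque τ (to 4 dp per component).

ω₁ − ω₀ = (0.36560000, -0.06021429, 0.06622222)
ω₀×(Iω₀) = (-0.0528, 0.0143, 0.0108)
τ = I·(Δω/dt) + ω₀×(Iω₀) = (0.1300, -0.0700, 0.1300)
v₁ − v₀ = (0.18666667, 0.24666667, -0.20000000)
applied force F = (2.8000, 3.7000, -3.0000)

F = (2.8000, 3.7000, -3.0000)
τ = (0.1300, -0.0700, 0.1300)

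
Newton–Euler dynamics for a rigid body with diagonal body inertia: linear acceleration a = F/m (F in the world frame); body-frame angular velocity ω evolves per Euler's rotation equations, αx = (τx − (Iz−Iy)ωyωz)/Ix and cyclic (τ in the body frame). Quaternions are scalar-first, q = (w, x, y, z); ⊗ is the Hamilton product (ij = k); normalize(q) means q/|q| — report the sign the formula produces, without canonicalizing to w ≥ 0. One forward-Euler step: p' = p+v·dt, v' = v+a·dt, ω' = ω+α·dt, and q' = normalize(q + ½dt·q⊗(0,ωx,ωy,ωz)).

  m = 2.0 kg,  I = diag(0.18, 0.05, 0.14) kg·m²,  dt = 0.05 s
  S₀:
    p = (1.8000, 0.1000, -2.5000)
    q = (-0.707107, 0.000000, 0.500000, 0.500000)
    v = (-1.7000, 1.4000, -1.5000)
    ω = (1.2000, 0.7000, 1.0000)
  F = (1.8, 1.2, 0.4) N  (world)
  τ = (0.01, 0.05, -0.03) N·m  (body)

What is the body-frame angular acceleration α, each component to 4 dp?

precession coupling ω×(Iω) = (0.0630, 0.0480, -0.1092)
α = I⁻¹(τ − ω×Iω) = (-0.2944, 0.0400, 0.5657)

α = (-0.2944, 0.0400, 0.5657)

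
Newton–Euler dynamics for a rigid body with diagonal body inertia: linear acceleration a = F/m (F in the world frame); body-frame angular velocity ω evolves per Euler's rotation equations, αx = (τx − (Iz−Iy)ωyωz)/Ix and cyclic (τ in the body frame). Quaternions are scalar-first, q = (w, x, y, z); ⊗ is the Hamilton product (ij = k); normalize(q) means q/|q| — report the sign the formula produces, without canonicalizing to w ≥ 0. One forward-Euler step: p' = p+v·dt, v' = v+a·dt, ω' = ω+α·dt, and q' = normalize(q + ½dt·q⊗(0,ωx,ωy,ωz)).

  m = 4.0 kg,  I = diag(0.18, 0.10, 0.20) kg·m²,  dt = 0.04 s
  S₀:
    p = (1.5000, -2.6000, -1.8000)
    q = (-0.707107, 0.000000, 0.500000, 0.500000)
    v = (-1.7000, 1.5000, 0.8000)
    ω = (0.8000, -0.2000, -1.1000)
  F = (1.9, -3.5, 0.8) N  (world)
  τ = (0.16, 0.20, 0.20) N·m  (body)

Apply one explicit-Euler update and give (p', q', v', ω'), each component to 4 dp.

p' = (1.4320, -2.5400, -1.7680)
q' = (-0.6938, -0.0203, 0.5106, 0.5074)
v' = (-1.6810, 1.4650, 0.8080)
ω' = (0.8307, -0.1270, -1.0626)

precession coupling ω×(Iω) = (0.0220, 0.0176, 0.0128)
angular accel α = (0.7667, 1.8240, 0.9360)
ω + α·dt = (0.8307, -0.1270, -1.0626)
Hamilton product q⊗(0,ω) = (0.6500000, -1.0156856, 0.5414214, 0.3778177)
q + ½dt·q⊗(0,ω), renormalized = (-0.6938, -0.0203, 0.5106, 0.5074)
a = (0.4750, -0.8750, 0.2000)
p + v·dt = (1.4320, -2.5400, -1.7680)
new velocity v' = (-1.6810, 1.4650, 0.8080)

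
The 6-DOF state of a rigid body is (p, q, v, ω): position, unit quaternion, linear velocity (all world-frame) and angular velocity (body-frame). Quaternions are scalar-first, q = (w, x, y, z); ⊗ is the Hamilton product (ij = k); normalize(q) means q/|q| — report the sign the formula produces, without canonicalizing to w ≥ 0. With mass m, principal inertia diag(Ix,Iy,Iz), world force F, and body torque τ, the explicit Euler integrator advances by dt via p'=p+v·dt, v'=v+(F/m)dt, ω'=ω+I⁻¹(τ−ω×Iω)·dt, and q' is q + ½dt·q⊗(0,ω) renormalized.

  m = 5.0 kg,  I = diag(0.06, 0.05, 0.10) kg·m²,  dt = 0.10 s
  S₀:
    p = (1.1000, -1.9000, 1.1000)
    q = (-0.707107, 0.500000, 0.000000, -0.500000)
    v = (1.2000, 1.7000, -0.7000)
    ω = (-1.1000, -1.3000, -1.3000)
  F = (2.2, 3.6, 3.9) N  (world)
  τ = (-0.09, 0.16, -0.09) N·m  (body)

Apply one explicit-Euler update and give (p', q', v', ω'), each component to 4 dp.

p' = (1.2200, -1.7300, 1.0300)
q' = (-0.7081, 0.5035, 0.1054, -0.4838)
v' = (1.2440, 1.7720, -0.6220)
ω' = (-1.3908, -0.8656, -1.3757)

angular accel α = (-2.9083, 4.3440, -0.7570)
new body rate ω' = (-1.3908, -0.8656, -1.3757)
q⊗(0,ω) = (-0.1000000, 0.1278177, 2.1192391, 0.2692391)
q + ½dt·q⊗(0,ω), renormalized = (-0.7081, 0.5035, 0.1054, -0.4838)
a = (0.4400, 0.7200, 0.7800)
new position p' = (1.2200, -1.7300, 1.0300)
new velocity v' = (1.2440, 1.7720, -0.6220)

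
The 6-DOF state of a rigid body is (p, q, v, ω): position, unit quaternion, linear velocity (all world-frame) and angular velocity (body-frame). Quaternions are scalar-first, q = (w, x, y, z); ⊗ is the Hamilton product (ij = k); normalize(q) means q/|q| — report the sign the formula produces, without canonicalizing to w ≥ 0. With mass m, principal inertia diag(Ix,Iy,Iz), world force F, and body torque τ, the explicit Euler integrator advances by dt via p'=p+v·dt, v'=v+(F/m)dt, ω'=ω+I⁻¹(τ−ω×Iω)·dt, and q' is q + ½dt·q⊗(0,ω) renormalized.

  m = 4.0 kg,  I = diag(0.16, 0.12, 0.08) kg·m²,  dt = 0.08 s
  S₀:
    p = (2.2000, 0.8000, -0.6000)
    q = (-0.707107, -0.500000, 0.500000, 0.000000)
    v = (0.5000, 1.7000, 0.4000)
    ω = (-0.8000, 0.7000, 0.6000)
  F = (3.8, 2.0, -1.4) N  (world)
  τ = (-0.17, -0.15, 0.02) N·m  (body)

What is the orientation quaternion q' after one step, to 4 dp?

q⊗(0,ω) = (-0.7500000, 0.8656856, -0.1949749, -0.3742642)
q' = normalize(q + ½dt·q⊗(0,ω)) = (-0.7362, -0.4648, 0.4916, -0.0150)

q' = (-0.7362, -0.4648, 0.4916, -0.0150)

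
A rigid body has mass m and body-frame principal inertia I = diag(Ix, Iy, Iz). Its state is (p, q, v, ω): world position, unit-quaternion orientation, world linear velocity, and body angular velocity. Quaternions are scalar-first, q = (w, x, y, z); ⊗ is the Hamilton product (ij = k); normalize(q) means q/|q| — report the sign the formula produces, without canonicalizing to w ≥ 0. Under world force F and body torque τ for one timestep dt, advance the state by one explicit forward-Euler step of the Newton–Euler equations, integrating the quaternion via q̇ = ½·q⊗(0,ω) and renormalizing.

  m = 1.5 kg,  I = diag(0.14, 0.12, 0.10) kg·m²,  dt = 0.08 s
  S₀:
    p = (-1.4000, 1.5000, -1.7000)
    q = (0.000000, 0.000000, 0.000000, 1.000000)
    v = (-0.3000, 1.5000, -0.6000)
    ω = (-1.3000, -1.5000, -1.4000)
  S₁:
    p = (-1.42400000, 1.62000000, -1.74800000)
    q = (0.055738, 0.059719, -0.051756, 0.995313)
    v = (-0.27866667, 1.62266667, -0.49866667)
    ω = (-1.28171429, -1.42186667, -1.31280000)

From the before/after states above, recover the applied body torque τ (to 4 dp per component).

τ = (-0.0100, 0.1900, 0.0700)

Δω = ω₁−ω₀ = (0.01828571, 0.07813333, 0.08720000)
I·α + gyro = (-0.0100, 0.1900, 0.0700)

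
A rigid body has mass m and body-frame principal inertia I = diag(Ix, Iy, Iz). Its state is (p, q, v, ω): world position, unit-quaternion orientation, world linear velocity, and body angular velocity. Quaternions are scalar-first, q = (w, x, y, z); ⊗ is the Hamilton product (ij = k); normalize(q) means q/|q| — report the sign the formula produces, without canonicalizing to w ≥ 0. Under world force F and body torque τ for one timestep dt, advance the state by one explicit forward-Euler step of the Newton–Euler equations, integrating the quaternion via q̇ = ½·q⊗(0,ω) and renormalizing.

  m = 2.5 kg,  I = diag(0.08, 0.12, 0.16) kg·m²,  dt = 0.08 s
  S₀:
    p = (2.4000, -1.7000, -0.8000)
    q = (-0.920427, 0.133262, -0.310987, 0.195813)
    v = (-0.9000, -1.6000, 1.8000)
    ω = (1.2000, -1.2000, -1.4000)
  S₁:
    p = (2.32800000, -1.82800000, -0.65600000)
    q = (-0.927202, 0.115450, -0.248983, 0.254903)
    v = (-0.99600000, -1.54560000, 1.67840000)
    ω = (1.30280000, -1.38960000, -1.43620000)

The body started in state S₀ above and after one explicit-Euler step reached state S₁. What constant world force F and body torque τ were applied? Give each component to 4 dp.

F = (-3.0000, 1.7000, -3.8000)
τ = (0.1700, -0.1500, -0.1300)

velocity change Δv = (-0.09600000, 0.05440000, -0.12160000)
m·(v₁−v₀)/dt = (-3.0000, 1.7000, -3.8000)
rate change Δω = (0.10280000, -0.18960000, -0.03620000)
τ = I·(Δω/dt) + ω₀×(Iω₀) = (0.1700, -0.1500, -0.1300)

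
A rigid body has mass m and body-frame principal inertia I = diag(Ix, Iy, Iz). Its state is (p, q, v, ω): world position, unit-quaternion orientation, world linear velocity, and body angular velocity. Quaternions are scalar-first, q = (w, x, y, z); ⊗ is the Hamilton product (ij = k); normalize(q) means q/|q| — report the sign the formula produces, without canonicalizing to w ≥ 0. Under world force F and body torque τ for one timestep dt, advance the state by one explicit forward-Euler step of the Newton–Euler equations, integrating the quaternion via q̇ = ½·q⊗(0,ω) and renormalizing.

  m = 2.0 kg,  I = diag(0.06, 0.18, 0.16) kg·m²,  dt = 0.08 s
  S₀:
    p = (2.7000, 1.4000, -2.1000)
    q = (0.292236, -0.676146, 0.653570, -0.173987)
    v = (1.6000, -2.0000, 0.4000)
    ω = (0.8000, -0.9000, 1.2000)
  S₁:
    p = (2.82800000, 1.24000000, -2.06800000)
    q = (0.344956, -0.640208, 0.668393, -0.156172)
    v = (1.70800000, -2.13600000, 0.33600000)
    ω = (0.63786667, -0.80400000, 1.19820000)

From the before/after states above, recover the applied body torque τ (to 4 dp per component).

τ = (-0.1000, 0.1200, -0.0900)

Δω = ω₁−ω₀ = (-0.16213333, 0.09600000, -0.00180000)
ω₀×(Iω₀) = (0.0216, -0.0960, -0.0864)
I·α + gyro = (-0.1000, 0.1200, -0.0900)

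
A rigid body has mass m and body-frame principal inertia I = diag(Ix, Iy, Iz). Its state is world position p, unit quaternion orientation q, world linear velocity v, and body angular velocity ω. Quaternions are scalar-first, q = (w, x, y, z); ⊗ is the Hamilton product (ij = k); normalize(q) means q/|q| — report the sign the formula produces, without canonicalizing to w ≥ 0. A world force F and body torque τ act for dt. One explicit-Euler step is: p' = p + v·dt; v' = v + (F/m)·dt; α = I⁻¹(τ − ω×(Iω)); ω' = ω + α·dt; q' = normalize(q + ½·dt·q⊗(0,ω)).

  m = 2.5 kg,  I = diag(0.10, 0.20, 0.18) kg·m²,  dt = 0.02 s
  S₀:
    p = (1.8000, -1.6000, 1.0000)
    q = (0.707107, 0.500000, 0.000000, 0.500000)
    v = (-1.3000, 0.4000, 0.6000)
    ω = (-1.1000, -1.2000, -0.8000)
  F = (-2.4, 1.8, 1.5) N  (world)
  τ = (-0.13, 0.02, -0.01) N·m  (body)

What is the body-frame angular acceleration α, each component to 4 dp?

gyro term ω×Iω = (-0.0192, -0.0704, 0.1320)
angular accel α = (-1.1080, 0.4520, -0.7889)

α = (-1.1080, 0.4520, -0.7889)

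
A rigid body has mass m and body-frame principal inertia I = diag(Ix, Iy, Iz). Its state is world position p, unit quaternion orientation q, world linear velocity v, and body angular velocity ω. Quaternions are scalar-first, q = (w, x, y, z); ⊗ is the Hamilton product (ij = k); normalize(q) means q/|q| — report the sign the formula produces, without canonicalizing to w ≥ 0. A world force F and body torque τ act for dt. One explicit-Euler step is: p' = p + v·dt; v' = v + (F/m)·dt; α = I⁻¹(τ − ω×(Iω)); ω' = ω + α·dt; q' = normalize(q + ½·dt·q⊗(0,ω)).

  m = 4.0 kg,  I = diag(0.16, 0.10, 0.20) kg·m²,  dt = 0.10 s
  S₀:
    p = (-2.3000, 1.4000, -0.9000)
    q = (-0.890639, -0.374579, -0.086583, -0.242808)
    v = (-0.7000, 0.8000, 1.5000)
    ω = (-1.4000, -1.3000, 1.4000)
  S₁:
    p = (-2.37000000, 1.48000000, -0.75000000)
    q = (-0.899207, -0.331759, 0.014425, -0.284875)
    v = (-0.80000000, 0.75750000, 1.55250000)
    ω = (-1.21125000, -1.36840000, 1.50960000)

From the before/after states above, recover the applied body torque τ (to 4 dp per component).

τ = (0.1200, 0.0100, 0.1100)

ω₁ − ω₀ = (0.18875000, -0.06840000, 0.10960000)
τ = I·(Δω/dt) + ω₀×(Iω₀) = (0.1200, 0.0100, 0.1100)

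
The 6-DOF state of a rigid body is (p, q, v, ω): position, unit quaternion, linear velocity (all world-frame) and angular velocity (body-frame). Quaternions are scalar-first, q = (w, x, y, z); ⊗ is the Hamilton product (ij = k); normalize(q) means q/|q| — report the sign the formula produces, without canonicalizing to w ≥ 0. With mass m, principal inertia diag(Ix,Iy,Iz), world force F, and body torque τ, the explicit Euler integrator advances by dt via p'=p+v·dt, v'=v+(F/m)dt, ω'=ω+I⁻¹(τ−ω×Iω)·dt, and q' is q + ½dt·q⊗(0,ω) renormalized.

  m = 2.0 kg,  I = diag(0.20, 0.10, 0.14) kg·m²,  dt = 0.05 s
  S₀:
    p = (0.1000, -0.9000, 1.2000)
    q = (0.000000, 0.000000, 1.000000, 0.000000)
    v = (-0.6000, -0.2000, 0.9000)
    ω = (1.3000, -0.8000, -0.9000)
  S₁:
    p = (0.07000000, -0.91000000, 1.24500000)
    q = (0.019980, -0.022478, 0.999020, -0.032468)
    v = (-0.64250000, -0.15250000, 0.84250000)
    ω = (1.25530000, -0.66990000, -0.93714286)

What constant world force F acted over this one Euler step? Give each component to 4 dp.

Δv = v₁−v₀ = (-0.04250000, 0.04750000, -0.05750000)
m·(v₁−v₀)/dt = (-1.7000, 1.9000, -2.3000)

F = (-1.7000, 1.9000, -2.3000)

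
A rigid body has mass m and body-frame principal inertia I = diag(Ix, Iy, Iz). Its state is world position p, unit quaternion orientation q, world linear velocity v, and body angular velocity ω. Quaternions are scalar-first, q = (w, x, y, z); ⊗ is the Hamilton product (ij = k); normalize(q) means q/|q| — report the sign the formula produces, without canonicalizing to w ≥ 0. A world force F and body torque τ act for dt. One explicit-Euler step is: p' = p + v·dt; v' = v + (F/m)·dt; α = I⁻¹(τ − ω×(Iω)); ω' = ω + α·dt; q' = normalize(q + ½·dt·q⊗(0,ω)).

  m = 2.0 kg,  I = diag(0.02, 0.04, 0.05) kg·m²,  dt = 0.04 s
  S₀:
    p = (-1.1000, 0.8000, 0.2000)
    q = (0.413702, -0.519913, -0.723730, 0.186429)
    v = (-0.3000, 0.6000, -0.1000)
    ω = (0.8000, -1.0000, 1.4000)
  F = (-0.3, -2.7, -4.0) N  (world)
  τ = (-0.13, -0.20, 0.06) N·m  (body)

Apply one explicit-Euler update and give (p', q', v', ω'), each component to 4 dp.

p' = (-1.1120, 0.8240, 0.1960)
q' = (0.4020, -0.5294, -0.7139, 0.2198)
v' = (-0.3060, 0.5460, -0.1800)
ω' = (0.5680, -1.1664, 1.4608)

a = (-0.1500, -1.3500, -2.0000)
new position p' = (-1.1120, 0.8240, 0.1960)
v + (F/m)dt = (-0.3060, 0.5460, -0.1800)
precession coupling ω×(Iω) = (-0.0140, -0.0336, -0.0160)
angular accel α = (-5.8000, -4.1600, 1.5200)
new body rate ω' = (0.5680, -1.1664, 1.4608)
q⊗(0,ω) = (-0.5688002, -0.4958314, 0.4633194, 1.6780798)
q + ½dt·q⊗(0,ω), renormalized = (0.4020, -0.5294, -0.7139, 0.2198)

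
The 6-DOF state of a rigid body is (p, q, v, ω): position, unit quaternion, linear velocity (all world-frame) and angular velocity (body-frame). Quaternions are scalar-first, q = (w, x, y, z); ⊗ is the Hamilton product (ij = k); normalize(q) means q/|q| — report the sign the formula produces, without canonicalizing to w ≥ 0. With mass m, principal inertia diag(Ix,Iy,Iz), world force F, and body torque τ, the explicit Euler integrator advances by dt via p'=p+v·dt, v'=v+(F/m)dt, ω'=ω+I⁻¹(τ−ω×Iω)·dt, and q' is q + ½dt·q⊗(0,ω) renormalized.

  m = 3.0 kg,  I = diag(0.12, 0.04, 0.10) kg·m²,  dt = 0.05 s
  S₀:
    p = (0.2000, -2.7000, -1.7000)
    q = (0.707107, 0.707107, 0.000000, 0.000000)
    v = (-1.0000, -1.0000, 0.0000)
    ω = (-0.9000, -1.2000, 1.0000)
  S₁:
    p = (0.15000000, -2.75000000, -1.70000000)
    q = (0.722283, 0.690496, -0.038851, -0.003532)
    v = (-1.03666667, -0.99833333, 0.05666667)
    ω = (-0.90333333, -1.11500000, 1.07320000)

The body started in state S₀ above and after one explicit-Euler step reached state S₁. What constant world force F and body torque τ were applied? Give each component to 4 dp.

F = (-2.2000, 0.1000, 3.4000)
τ = (-0.0800, 0.0500, 0.0600)

Δv = v₁−v₀ = (-0.03666667, 0.00166667, 0.05666667)
applied force F = (-2.2000, 0.1000, 3.4000)
ω₁ − ω₀ = (-0.00333333, 0.08500000, 0.07320000)
precession coupling = (-0.0720, -0.0180, -0.0864)
τ = I·(Δω/dt) + ω₀×(Iω₀) = (-0.0800, 0.0500, 0.0600)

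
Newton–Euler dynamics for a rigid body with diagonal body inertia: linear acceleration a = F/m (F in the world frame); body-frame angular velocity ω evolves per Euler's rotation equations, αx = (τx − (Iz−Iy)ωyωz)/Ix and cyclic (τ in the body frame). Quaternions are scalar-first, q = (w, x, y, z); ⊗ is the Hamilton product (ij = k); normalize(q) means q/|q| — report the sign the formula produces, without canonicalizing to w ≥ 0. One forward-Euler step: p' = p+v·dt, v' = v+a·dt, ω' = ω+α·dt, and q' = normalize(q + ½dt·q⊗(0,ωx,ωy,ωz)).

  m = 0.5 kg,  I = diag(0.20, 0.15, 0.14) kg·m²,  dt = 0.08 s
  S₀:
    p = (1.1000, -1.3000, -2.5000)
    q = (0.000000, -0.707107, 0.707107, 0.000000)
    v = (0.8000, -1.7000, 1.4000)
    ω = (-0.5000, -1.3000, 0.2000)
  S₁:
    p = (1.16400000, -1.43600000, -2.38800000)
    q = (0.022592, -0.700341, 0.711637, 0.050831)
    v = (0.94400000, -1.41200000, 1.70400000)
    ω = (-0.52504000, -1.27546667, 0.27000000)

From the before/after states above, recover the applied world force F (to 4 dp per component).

Δv = v₁−v₀ = (0.14400000, 0.28800000, 0.30400000)
applied force F = (0.9000, 1.8000, 1.9000)

F = (0.9000, 1.8000, 1.9000)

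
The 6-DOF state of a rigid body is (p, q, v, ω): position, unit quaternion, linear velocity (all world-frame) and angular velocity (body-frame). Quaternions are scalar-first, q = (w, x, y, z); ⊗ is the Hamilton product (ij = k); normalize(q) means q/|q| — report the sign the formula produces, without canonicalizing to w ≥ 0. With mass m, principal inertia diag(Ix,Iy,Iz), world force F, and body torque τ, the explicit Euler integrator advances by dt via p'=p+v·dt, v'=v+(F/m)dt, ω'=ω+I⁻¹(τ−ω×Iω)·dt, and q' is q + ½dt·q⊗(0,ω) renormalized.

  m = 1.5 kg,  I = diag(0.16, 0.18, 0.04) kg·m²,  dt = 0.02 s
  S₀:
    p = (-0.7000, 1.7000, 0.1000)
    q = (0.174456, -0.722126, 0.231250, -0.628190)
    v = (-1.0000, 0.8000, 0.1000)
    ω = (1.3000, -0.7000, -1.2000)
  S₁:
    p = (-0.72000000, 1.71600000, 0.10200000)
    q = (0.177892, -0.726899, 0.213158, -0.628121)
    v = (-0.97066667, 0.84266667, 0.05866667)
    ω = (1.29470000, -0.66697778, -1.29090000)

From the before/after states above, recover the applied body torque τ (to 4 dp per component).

Δω = ω₁−ω₀ = (-0.00530000, 0.03302222, -0.09090000)
applied torque τ = (-0.1600, 0.1100, -0.2000)

τ = (-0.1600, 0.1100, -0.2000)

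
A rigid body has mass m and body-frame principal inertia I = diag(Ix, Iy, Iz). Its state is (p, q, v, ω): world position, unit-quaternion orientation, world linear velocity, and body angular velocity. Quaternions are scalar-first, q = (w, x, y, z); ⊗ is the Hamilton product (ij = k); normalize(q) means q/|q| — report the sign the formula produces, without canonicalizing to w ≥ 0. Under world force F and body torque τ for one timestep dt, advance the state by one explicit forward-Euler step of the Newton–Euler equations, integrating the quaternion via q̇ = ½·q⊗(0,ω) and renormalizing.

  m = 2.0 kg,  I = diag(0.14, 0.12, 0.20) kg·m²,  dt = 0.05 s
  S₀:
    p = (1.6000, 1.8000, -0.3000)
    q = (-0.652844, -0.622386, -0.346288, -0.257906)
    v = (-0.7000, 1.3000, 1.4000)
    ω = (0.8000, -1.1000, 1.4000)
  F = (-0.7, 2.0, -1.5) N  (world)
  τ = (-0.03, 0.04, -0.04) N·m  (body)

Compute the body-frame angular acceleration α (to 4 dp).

ω×(Iω) gyroscopic = (-0.1232, -0.0672, 0.0176)
α = I⁻¹(τ − ω×Iω) = (0.6657, 0.8933, -0.2880)

α = (0.6657, 0.8933, -0.2880)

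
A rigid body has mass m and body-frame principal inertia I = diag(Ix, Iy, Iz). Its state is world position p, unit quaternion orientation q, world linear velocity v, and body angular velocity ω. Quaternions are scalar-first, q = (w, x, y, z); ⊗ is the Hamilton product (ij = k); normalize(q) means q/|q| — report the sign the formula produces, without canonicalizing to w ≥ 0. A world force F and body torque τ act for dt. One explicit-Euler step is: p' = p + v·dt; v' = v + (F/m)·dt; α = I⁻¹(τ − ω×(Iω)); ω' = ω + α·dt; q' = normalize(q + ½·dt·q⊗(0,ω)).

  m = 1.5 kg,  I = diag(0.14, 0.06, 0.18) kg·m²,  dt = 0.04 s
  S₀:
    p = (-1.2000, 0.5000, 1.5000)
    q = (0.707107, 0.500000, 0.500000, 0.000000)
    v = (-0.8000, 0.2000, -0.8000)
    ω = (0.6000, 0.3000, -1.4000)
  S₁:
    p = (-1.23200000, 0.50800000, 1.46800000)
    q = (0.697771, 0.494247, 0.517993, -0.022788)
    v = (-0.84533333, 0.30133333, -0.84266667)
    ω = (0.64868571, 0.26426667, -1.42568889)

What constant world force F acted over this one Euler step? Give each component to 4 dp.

velocity change Δv = (-0.04533333, 0.10133333, -0.04266667)
applied force F = (-1.7000, 3.8000, -1.6000)

F = (-1.7000, 3.8000, -1.6000)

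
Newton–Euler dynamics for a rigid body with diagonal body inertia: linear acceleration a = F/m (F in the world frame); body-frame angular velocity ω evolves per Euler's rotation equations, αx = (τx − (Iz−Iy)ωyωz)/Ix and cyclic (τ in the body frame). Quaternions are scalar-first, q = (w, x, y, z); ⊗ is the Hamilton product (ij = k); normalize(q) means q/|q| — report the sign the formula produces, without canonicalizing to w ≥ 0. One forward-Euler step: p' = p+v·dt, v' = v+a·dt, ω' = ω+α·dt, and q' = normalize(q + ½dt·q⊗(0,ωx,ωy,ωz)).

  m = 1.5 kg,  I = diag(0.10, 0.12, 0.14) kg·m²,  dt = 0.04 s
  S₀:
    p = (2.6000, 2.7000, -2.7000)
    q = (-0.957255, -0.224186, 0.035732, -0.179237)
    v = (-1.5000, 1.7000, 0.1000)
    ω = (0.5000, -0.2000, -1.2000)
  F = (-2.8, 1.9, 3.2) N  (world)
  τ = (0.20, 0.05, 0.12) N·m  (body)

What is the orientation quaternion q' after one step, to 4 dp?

q' = (-0.9588, -0.2353, 0.0324, -0.1557)

2q̇ = q⊗(0,ω) = (-0.0958450, -0.5573533, -0.1671907, 1.1756772)
updated quaternion q' = (-0.9588, -0.2353, 0.0324, -0.1557)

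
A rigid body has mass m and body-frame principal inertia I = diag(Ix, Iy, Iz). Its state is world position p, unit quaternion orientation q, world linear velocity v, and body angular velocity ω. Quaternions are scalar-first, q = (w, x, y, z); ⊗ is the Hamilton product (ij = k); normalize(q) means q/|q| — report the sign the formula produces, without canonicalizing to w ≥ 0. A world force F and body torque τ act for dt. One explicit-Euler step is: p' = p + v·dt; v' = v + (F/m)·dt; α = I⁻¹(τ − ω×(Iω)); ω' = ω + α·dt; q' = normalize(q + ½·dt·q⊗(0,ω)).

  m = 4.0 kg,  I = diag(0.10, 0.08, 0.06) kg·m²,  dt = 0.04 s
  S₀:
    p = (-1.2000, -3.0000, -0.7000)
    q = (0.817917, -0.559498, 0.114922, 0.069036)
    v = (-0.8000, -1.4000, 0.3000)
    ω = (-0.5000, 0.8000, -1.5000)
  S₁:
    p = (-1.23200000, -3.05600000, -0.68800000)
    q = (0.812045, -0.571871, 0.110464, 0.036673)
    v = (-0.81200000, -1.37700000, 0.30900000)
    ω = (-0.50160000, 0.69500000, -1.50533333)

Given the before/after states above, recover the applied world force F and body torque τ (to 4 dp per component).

F = (-1.2000, 2.3000, 0.9000)
τ = (0.0200, -0.1800, 0.0000)

Δv = v₁−v₀ = (-0.01200000, 0.02300000, 0.00900000)
F = m·Δv/dt = (-1.2000, 2.3000, 0.9000)
rate change Δω = (-0.00160000, -0.10500000, -0.00533333)
precession coupling = (0.0240, 0.0300, 0.0080)
I·α + gyro = (0.0200, -0.1800, 0.0000)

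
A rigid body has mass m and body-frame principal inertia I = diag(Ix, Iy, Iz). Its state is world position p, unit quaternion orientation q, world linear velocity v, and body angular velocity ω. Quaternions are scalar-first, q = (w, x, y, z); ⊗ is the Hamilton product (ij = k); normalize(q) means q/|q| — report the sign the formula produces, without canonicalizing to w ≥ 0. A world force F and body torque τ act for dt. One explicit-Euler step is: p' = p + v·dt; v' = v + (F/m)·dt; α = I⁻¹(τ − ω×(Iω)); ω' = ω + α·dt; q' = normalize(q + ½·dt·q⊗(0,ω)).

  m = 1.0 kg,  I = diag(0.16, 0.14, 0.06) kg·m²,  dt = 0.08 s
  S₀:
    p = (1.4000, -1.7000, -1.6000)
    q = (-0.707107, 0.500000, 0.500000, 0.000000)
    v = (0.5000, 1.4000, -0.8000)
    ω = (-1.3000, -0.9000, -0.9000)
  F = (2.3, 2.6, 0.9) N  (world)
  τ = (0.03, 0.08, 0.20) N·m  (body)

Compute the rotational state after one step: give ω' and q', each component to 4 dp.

gyro term ω×Iω = (-0.0648, 0.1170, -0.0234)
α = I⁻¹(τ − ω×Iω) = (0.5925, -0.2643, 3.7233)
new body rate ω' = (-1.2526, -0.9211, -0.6021)
q⊗(0,ω) = (1.1000000, 0.4692391, 1.0863963, 0.8363963)
q' = normalize(q + ½dt·q⊗(0,ω)) = (-0.6614, 0.5174, 0.5420, 0.0334)

ω' = (-1.2526, -0.9211, -0.6021)
q' = (-0.6614, 0.5174, 0.5420, 0.0334)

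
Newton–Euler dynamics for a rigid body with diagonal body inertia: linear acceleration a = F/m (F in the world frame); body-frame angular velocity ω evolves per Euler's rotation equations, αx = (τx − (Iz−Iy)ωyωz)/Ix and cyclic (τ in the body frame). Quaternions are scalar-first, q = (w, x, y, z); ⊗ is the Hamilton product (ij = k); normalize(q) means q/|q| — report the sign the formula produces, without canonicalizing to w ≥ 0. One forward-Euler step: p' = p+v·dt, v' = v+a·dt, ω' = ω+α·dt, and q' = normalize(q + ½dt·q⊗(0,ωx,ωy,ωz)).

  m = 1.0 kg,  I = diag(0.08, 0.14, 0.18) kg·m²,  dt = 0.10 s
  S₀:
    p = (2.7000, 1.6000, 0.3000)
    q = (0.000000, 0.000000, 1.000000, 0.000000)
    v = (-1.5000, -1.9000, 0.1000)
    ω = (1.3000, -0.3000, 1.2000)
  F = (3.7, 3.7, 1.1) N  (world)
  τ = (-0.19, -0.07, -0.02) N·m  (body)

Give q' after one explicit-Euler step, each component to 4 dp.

2q̇ = q⊗(0,ω) = (0.3000000, 1.2000000, 0.0000000, -1.3000000)
q' = normalize(q + ½dt·q⊗(0,ω)) = (0.0149, 0.0598, 0.9960, -0.0647)

q' = (0.0149, 0.0598, 0.9960, -0.0647)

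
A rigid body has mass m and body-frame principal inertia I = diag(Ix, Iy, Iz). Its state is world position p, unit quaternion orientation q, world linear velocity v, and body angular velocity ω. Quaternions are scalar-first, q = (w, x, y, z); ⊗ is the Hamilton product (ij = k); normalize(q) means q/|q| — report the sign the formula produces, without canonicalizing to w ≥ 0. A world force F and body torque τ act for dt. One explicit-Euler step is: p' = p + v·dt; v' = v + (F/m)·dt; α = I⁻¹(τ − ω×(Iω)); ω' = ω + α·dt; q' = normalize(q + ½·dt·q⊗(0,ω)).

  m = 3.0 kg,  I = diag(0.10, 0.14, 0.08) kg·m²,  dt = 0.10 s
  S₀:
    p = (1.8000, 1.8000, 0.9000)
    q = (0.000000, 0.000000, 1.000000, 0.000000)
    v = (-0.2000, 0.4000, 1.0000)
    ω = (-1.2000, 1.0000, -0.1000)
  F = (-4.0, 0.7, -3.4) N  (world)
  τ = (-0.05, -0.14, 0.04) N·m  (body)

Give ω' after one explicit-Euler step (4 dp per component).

(τ − ω×Iω)/I = (-0.5600, -1.0171, 1.1000)
new body rate ω' = (-1.2560, 0.8983, 0.0100)

ω' = (-1.2560, 0.8983, 0.0100)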